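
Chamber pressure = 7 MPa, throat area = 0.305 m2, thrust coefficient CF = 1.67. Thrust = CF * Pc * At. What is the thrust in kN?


F = 1.67 * 7e6 * 0.305 = 3.5654e+06 N = 3565.4 kN

3565.4 kN


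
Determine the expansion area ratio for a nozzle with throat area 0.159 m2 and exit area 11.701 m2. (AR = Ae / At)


AR = 11.701 / 0.159 = 73.6

73.6


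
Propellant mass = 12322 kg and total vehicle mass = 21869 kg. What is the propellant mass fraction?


PMF = 12322 / 21869 = 0.563

0.563


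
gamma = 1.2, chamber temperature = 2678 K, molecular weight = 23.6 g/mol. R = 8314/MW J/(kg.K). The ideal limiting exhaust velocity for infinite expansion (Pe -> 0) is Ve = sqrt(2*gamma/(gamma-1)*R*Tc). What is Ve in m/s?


R = 8314 / 23.6 = 352.29 J/(kg.K)
Ve = sqrt(2 * 1.2 / (1.2 - 1) * 352.29 * 2678) = 3365 m/s

3365 m/s


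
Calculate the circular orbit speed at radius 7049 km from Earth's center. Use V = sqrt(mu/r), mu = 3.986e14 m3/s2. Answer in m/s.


V = sqrt(3.986e14 / 7049000) = 7520 m/s

7520 m/s


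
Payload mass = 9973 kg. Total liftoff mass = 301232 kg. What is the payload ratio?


PR = 9973 / 301232 = 0.0331

0.0331


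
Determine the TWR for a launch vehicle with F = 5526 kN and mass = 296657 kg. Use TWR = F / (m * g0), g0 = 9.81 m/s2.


TWR = 5526000 / (296657 * 9.81) = 1.9

1.9


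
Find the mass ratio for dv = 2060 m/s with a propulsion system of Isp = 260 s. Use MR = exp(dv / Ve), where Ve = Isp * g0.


Ve = 260 * 9.81 = 2550.6 m/s
MR = exp(2060 / 2550.6) = 2.243

2.243


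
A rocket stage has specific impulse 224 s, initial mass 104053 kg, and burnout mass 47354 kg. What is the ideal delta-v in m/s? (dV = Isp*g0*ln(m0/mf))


Ve = 224 * 9.81 = 2197.44 m/s
dV = 2197.44 * ln(104053/47354) = 1730 m/s

1730 m/s


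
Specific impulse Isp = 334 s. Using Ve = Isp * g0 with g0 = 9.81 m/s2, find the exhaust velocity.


Ve = Isp * g0 = 334 * 9.81 = 3276.5 m/s

3276.5 m/s


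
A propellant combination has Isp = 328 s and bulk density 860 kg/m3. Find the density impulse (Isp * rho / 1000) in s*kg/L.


rho*Isp = 328 * 860 / 1000 = 282 s*kg/L

282 s*kg/L


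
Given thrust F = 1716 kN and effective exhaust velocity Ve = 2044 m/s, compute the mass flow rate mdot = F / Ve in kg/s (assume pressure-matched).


mdot = F / Ve = 1716000 / 2044 = 839.5 kg/s

839.5 kg/s


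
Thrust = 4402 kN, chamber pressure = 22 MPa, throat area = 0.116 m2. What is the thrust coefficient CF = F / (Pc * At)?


CF = 4402000 / (22e6 * 0.116) = 1.72

1.72


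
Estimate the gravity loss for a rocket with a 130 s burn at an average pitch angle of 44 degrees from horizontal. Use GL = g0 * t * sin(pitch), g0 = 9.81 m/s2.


GL = 9.81 * 130 * sin(44 deg) = 886 m/s

886 m/s


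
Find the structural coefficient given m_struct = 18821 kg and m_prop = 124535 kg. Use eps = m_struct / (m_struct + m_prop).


eps = 18821 / (18821 + 124535) = 0.1313

0.1313


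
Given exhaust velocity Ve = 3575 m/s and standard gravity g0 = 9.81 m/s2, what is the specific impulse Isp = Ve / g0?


Isp = Ve / g0 = 3575 / 9.81 = 364.4 s

364.4 s


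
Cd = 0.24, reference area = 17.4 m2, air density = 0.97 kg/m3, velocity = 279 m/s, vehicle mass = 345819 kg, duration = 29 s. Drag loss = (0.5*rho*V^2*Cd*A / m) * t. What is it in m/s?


D = 0.5 * 0.97 * 279^2 * 0.24 * 17.4 = 157656.05 N
a = 157656.05 / 345819 = 0.4559 m/s2
dV = 0.4559 * 29 = 13.2 m/s

13.2 m/s


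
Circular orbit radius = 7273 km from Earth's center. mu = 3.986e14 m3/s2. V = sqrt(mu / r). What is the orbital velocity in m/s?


V = sqrt(3.986e14 / 7273000) = 7403 m/s

7403 m/s


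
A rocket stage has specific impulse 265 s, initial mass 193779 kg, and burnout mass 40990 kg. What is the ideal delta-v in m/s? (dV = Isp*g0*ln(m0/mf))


Ve = 265 * 9.81 = 2599.65 m/s
dV = 2599.65 * ln(193779/40990) = 4038 m/s

4038 m/s


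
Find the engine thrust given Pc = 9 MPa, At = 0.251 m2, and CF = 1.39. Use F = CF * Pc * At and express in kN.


F = 1.39 * 9e6 * 0.251 = 3.1400e+06 N = 3140.0 kN

3140.0 kN


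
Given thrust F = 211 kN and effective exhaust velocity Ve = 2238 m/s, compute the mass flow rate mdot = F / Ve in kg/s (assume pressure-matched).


mdot = F / Ve = 211000 / 2238 = 94.3 kg/s

94.3 kg/s


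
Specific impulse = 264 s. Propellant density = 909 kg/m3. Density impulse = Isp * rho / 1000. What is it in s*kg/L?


rho*Isp = 264 * 909 / 1000 = 240 s*kg/L

240 s*kg/L


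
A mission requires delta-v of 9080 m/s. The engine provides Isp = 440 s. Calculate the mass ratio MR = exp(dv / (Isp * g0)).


Ve = 440 * 9.81 = 4316.4 m/s
MR = exp(9080 / 4316.4) = 8.196

8.196


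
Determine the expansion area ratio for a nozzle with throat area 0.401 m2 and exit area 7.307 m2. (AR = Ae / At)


AR = 7.307 / 0.401 = 18.2

18.2


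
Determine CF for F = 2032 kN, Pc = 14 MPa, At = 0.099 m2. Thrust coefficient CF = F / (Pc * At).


CF = 2032000 / (14e6 * 0.099) = 1.47

1.47


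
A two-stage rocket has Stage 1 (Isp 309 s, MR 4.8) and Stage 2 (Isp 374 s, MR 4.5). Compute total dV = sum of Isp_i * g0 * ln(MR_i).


dV1 = 309 * 9.81 * ln(4.8) = 4754.9 m/s
dV2 = 374 * 9.81 * ln(4.5) = 5518.4 m/s
Total dV = 4754.9 + 5518.4 = 10273.3 m/s ~ 10273 m/s

10273 m/s


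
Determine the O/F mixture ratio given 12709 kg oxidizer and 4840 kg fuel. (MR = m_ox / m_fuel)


MR = 12709 / 4840 = 2.63

2.63


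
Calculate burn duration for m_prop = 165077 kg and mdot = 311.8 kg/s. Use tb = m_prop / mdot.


tb = 165077 / 311.8 = 529.4 s

529.4 s


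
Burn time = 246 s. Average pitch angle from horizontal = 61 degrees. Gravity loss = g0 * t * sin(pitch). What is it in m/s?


GL = 9.81 * 246 * sin(61 deg) = 2111 m/s

2111 m/s


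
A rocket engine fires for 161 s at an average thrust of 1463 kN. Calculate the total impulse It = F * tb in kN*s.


It = 1463 * 161 = 235543 kN*s

235543 kN*s


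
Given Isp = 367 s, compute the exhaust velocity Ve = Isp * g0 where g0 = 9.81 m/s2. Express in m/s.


Ve = Isp * g0 = 367 * 9.81 = 3600.3 m/s

3600.3 m/s


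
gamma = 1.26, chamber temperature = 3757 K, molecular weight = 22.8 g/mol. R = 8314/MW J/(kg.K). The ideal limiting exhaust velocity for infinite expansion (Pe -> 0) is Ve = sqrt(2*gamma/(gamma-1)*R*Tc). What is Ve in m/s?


R = 8314 / 22.8 = 364.65 J/(kg.K)
Ve = sqrt(2 * 1.26 / (1.26 - 1) * 364.65 * 3757) = 3644 m/s

3644 m/s


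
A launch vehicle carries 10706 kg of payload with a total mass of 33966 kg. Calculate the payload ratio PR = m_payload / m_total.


PR = 10706 / 33966 = 0.3152

0.3152


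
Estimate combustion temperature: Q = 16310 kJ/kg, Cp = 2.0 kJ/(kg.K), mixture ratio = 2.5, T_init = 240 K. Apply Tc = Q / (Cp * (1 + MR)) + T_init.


Tc = 16310 / (2.0 * (1 + 2.5)) + 240 = 2570 K

2570 K


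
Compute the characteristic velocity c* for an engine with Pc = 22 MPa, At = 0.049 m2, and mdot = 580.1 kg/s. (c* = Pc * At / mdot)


c* = 22e6 * 0.049 / 580.1 = 1858 m/s

1858 m/s


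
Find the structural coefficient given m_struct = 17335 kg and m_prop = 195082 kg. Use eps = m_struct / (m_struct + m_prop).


eps = 17335 / (17335 + 195082) = 0.0816

0.0816


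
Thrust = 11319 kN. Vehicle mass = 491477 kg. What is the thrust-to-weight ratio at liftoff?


TWR = 11319000 / (491477 * 9.81) = 2.35

2.35


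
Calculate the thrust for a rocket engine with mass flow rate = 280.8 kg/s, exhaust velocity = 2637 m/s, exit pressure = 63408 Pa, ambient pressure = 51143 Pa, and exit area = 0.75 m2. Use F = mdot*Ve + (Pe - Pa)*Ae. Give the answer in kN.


F = 280.8 * 2637 + (63408 - 51143) * 0.75 = 749668.0 N = 749.7 kN

749.7 kN


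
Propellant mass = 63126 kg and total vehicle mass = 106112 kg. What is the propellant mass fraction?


PMF = 63126 / 106112 = 0.595

0.595


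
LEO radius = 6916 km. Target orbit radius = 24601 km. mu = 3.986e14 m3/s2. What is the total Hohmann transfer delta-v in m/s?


V1 = sqrt(mu/r1) = 7591.74 m/s
dV1 = V1*(sqrt(2*r2/(r1+r2)) - 1) = 1893.76 m/s
V2 = sqrt(mu/r2) = 4025.24 m/s
dV2 = V2*(1 - sqrt(2*r1/(r1+r2))) = 1358.62 m/s
Total dV = 3252 m/s

3252 m/s


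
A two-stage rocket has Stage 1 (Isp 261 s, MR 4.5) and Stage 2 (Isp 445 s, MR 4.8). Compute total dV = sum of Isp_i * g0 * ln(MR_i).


dV1 = 261 * 9.81 * ln(4.5) = 3851.1 m/s
dV2 = 445 * 9.81 * ln(4.8) = 6847.7 m/s
Total dV = 3851.1 + 6847.7 = 10698.8 m/s ~ 10699 m/s

10699 m/s


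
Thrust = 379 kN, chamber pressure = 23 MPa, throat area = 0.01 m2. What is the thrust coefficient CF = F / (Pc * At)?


CF = 379000 / (23e6 * 0.01) = 1.65

1.65


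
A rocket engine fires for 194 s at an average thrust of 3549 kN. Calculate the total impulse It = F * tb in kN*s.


It = 3549 * 194 = 688506 kN*s

688506 kN*s


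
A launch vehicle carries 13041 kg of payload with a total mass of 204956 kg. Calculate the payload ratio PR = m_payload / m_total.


PR = 13041 / 204956 = 0.0636

0.0636


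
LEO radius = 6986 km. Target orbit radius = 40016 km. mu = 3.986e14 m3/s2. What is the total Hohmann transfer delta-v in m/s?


V1 = sqrt(mu/r1) = 7553.61 m/s
dV1 = V1*(sqrt(2*r2/(r1+r2)) - 1) = 2303.01 m/s
V2 = sqrt(mu/r2) = 3156.11 m/s
dV2 = V2*(1 - sqrt(2*r1/(r1+r2))) = 1435.34 m/s
Total dV = 3738 m/s

3738 m/s


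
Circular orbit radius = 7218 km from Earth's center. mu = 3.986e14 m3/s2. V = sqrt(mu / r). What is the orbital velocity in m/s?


V = sqrt(3.986e14 / 7218000) = 7431 m/s

7431 m/s


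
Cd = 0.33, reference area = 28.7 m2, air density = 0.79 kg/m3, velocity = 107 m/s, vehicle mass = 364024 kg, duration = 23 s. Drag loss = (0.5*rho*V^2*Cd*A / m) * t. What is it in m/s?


D = 0.5 * 0.79 * 107^2 * 0.33 * 28.7 = 42831.22 N
a = 42831.22 / 364024 = 0.1177 m/s2
dV = 0.1177 * 23 = 2.7 m/s

2.7 m/s


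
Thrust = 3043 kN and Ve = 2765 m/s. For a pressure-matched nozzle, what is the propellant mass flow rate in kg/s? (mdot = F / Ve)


mdot = F / Ve = 3043000 / 2765 = 1100.5 kg/s

1100.5 kg/s


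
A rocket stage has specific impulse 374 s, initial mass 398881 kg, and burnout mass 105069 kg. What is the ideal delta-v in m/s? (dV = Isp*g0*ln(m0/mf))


Ve = 374 * 9.81 = 3668.94 m/s
dV = 3668.94 * ln(398881/105069) = 4895 m/s

4895 m/s


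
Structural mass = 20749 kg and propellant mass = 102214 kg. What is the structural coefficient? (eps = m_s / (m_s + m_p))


eps = 20749 / (20749 + 102214) = 0.1687

0.1687


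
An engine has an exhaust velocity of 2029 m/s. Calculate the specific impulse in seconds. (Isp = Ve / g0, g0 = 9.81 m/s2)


Isp = Ve / g0 = 2029 / 9.81 = 206.8 s

206.8 s


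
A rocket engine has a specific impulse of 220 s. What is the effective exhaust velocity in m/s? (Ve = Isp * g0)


Ve = Isp * g0 = 220 * 9.81 = 2158.2 m/s

2158.2 m/s


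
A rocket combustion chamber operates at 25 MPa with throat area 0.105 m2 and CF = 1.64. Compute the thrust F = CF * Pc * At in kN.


F = 1.64 * 25e6 * 0.105 = 4.3050e+06 N = 4305.0 kN

4305.0 kN


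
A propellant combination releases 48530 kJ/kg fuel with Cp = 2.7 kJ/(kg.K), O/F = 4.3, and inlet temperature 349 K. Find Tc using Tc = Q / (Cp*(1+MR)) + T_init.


Tc = 48530 / (2.7 * (1 + 4.3)) + 349 = 3740 K

3740 K


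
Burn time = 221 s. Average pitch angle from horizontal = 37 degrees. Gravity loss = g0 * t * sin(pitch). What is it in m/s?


GL = 9.81 * 221 * sin(37 deg) = 1305 m/s

1305 m/s


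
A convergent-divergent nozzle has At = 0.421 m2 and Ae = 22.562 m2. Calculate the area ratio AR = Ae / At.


AR = 22.562 / 0.421 = 53.6

53.6


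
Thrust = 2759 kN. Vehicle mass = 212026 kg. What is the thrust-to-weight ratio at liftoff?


TWR = 2759000 / (212026 * 9.81) = 1.33

1.33


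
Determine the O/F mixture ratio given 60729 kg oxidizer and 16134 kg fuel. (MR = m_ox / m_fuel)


MR = 60729 / 16134 = 3.76

3.76


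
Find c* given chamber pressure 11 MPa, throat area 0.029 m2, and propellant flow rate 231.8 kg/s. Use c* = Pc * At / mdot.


c* = 11e6 * 0.029 / 231.8 = 1376 m/s

1376 m/s


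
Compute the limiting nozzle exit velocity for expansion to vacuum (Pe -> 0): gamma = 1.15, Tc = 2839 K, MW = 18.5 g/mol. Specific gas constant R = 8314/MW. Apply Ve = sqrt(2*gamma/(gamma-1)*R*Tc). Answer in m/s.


R = 8314 / 18.5 = 449.41 J/(kg.K)
Ve = sqrt(2 * 1.15 / (1.15 - 1) * 449.41 * 2839) = 4423 m/s

4423 m/s


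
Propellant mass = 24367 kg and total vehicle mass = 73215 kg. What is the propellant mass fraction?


PMF = 24367 / 73215 = 0.333

0.333


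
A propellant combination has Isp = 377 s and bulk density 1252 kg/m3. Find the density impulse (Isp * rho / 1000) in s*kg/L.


rho*Isp = 377 * 1252 / 1000 = 472 s*kg/L

472 s*kg/L


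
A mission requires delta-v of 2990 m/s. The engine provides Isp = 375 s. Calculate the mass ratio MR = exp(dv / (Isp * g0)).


Ve = 375 * 9.81 = 3678.75 m/s
MR = exp(2990 / 3678.75) = 2.254

2.254


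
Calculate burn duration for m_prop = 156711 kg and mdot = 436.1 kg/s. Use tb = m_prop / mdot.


tb = 156711 / 436.1 = 359.3 s

359.3 s


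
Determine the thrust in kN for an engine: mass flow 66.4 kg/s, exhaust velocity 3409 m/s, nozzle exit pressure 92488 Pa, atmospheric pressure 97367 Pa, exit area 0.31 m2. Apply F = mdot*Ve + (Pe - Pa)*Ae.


F = 66.4 * 3409 + (92488 - 97367) * 0.31 = 224845.0 N = 224.8 kN

224.8 kN


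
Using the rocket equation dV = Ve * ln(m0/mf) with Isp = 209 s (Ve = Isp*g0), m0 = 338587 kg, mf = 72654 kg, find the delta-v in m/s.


Ve = 209 * 9.81 = 2050.29 m/s
dV = 2050.29 * ln(338587/72654) = 3156 m/s

3156 m/s


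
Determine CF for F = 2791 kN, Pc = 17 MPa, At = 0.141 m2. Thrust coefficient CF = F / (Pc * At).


CF = 2791000 / (17e6 * 0.141) = 1.16

1.16


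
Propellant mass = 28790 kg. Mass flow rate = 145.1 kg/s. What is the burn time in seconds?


tb = 28790 / 145.1 = 198.4 s

198.4 s


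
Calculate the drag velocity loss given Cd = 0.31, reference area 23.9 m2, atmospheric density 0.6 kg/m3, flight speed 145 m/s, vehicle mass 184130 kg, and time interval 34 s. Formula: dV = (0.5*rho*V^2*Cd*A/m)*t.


D = 0.5 * 0.6 * 145^2 * 0.31 * 23.9 = 46732.27 N
a = 46732.27 / 184130 = 0.2538 m/s2
dV = 0.2538 * 34 = 8.6 m/s

8.6 m/s


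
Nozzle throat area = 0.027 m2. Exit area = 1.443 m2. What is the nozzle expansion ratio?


AR = 1.443 / 0.027 = 53.4

53.4


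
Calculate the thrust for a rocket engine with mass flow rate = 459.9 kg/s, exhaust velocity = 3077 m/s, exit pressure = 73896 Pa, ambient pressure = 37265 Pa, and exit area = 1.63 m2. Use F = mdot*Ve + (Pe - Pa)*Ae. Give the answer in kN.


F = 459.9 * 3077 + (73896 - 37265) * 1.63 = 1.4748e+06 N = 1474.8 kN

1474.8 kN


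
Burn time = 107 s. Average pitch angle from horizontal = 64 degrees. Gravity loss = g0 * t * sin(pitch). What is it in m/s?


GL = 9.81 * 107 * sin(64 deg) = 943 m/s

943 m/s


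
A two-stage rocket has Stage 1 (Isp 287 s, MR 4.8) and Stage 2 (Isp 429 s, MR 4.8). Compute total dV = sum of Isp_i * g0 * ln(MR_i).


dV1 = 287 * 9.81 * ln(4.8) = 4416.4 m/s
dV2 = 429 * 9.81 * ln(4.8) = 6601.5 m/s
Total dV = 4416.4 + 6601.5 = 11017.9 m/s ~ 11018 m/s

11018 m/s


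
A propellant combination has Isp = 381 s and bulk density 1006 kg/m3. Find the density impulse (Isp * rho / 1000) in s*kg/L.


rho*Isp = 381 * 1006 / 1000 = 383 s*kg/L

383 s*kg/L


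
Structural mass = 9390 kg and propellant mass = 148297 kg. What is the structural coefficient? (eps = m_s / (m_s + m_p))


eps = 9390 / (9390 + 148297) = 0.0595

0.0595


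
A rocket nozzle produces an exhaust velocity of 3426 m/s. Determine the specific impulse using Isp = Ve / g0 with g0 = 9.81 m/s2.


Isp = Ve / g0 = 3426 / 9.81 = 349.2 s

349.2 s


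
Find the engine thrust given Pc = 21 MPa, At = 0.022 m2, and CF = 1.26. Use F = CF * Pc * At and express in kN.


F = 1.26 * 21e6 * 0.022 = 582120.0 N = 582.1 kN

582.1 kN


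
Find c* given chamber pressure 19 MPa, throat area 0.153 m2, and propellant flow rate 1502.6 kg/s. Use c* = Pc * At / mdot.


c* = 19e6 * 0.153 / 1502.6 = 1935 m/s

1935 m/s


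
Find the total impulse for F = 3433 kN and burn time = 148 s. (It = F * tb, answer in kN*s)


It = 3433 * 148 = 508084 kN*s

508084 kN*s


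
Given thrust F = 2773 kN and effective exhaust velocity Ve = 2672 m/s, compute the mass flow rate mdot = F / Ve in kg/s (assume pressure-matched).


mdot = F / Ve = 2773000 / 2672 = 1037.8 kg/s

1037.8 kg/s


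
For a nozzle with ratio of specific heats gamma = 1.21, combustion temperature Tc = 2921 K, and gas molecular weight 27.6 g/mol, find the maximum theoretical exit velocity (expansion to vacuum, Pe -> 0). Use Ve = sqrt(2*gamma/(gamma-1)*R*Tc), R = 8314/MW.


R = 8314 / 27.6 = 301.23 J/(kg.K)
Ve = sqrt(2 * 1.21 / (1.21 - 1) * 301.23 * 2921) = 3184 m/s

3184 m/s


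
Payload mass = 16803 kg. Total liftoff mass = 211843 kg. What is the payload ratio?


PR = 16803 / 211843 = 0.0793

0.0793


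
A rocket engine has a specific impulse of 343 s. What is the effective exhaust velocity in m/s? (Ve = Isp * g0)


Ve = Isp * g0 = 343 * 9.81 = 3364.8 m/s

3364.8 m/s


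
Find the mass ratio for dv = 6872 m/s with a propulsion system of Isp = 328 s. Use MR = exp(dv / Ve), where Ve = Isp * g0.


Ve = 328 * 9.81 = 3217.68 m/s
MR = exp(6872 / 3217.68) = 8.463

8.463


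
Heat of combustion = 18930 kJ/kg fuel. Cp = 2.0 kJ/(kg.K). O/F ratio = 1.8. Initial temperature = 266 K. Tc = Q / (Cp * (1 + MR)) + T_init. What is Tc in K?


Tc = 18930 / (2.0 * (1 + 1.8)) + 266 = 3646 K

3646 K


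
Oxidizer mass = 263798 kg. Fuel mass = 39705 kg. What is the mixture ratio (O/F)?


MR = 263798 / 39705 = 6.64

6.64


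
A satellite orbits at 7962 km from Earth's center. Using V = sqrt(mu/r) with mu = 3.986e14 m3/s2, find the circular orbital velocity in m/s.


V = sqrt(3.986e14 / 7962000) = 7076 m/s

7076 m/s


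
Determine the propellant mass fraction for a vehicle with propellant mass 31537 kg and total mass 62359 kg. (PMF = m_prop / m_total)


PMF = 31537 / 62359 = 0.506

0.506


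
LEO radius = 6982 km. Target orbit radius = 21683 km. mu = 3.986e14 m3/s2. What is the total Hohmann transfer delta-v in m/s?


V1 = sqrt(mu/r1) = 7555.77 m/s
dV1 = V1*(sqrt(2*r2/(r1+r2)) - 1) = 1737.69 m/s
V2 = sqrt(mu/r2) = 4287.55 m/s
dV2 = V2*(1 - sqrt(2*r1/(r1+r2))) = 1295.02 m/s
Total dV = 3033 m/s

3033 m/s


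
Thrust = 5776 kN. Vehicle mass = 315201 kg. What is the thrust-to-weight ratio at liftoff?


TWR = 5776000 / (315201 * 9.81) = 1.87

1.87


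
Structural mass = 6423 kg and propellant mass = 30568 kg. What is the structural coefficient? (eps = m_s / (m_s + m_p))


eps = 6423 / (6423 + 30568) = 0.1736

0.1736


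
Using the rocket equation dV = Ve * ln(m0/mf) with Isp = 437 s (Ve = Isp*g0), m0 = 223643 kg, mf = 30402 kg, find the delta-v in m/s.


Ve = 437 * 9.81 = 4286.97 m/s
dV = 4286.97 * ln(223643/30402) = 8555 m/s

8555 m/s


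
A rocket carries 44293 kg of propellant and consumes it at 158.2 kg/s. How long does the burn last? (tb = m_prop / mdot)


tb = 44293 / 158.2 = 280.0 s

280.0 s


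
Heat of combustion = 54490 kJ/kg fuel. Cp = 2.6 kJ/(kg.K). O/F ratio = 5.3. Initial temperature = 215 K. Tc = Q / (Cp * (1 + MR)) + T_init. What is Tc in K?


Tc = 54490 / (2.6 * (1 + 5.3)) + 215 = 3542 K

3542 K


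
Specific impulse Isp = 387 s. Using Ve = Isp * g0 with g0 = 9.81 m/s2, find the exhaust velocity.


Ve = Isp * g0 = 387 * 9.81 = 3796.5 m/s

3796.5 m/s


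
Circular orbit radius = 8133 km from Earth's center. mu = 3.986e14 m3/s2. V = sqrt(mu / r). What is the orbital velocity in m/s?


V = sqrt(3.986e14 / 8133000) = 7001 m/s

7001 m/s


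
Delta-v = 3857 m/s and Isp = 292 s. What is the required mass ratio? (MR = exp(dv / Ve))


Ve = 292 * 9.81 = 2864.52 m/s
MR = exp(3857 / 2864.52) = 3.844

3.844


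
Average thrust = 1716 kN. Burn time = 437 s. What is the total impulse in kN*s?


It = 1716 * 437 = 749892 kN*s

749892 kN*s


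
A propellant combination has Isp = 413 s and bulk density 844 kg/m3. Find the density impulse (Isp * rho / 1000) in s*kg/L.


rho*Isp = 413 * 844 / 1000 = 349 s*kg/L

349 s*kg/L


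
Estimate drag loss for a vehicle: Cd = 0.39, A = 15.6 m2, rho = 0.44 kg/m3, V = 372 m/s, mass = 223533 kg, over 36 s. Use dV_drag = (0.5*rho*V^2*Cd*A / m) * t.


D = 0.5 * 0.44 * 372^2 * 0.39 * 15.6 = 185224.22 N
a = 185224.22 / 223533 = 0.8286 m/s2
dV = 0.8286 * 36 = 29.8 m/s

29.8 m/s


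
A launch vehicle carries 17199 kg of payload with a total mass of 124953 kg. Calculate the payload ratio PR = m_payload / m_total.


PR = 17199 / 124953 = 0.1376

0.1376


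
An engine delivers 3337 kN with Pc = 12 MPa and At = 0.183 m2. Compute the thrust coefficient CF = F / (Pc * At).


CF = 3337000 / (12e6 * 0.183) = 1.52

1.52


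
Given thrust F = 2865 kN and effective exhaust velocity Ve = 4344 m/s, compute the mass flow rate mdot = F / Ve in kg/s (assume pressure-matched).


mdot = F / Ve = 2865000 / 4344 = 659.5 kg/s

659.5 kg/s


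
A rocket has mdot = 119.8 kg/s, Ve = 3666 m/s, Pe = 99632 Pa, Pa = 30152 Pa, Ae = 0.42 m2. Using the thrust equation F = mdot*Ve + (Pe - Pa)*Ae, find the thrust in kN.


F = 119.8 * 3666 + (99632 - 30152) * 0.42 = 468368.0 N = 468.4 kN

468.4 kN


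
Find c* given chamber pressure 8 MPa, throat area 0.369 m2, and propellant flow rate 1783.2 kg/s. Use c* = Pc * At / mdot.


c* = 8e6 * 0.369 / 1783.2 = 1655 m/s

1655 m/s


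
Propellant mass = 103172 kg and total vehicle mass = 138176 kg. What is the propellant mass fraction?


PMF = 103172 / 138176 = 0.747

0.747


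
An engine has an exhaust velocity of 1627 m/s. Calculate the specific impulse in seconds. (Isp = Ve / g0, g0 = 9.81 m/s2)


Isp = Ve / g0 = 1627 / 9.81 = 165.9 s

165.9 s


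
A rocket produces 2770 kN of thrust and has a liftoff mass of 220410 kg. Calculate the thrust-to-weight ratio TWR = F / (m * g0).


TWR = 2770000 / (220410 * 9.81) = 1.28

1.28


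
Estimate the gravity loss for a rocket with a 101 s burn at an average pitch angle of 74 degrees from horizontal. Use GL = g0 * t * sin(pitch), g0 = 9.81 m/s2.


GL = 9.81 * 101 * sin(74 deg) = 952 m/s

952 m/s


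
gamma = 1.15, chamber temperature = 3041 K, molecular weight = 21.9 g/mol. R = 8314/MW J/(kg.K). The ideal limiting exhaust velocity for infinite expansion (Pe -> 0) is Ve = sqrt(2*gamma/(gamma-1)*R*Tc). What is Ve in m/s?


R = 8314 / 21.9 = 379.63 J/(kg.K)
Ve = sqrt(2 * 1.15 / (1.15 - 1) * 379.63 * 3041) = 4207 m/s

4207 m/s


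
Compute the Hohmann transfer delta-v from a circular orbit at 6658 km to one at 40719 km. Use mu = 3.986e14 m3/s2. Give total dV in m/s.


V1 = sqrt(mu/r1) = 7737.43 m/s
dV1 = V1*(sqrt(2*r2/(r1+r2)) - 1) = 2406.97 m/s
V2 = sqrt(mu/r2) = 3128.74 m/s
dV2 = V2*(1 - sqrt(2*r1/(r1+r2))) = 1470.02 m/s
Total dV = 3877 m/s

3877 m/s


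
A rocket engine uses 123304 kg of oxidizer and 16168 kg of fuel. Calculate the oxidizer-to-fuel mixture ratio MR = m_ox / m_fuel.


MR = 123304 / 16168 = 7.63

7.63


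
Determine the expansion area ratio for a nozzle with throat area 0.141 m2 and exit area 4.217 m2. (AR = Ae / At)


AR = 4.217 / 0.141 = 29.9

29.9


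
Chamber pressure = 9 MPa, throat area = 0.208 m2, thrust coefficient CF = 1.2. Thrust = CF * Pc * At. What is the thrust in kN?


F = 1.2 * 9e6 * 0.208 = 2.2464e+06 N = 2246.4 kN

2246.4 kN


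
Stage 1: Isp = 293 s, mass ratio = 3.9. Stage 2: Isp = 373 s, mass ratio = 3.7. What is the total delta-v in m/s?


dV1 = 293 * 9.81 * ln(3.9) = 3911.9 m/s
dV2 = 373 * 9.81 * ln(3.7) = 4787.4 m/s
Total dV = 3911.9 + 4787.4 = 8699.3 m/s ~ 8699 m/s

8699 m/s


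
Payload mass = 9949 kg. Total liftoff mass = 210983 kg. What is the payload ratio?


PR = 9949 / 210983 = 0.0472

0.0472


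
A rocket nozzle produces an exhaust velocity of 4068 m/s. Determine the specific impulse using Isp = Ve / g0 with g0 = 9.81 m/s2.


Isp = Ve / g0 = 4068 / 9.81 = 414.7 s

414.7 s


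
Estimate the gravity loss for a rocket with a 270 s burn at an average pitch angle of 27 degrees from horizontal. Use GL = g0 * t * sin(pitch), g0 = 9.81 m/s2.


GL = 9.81 * 270 * sin(27 deg) = 1202 m/s

1202 m/s


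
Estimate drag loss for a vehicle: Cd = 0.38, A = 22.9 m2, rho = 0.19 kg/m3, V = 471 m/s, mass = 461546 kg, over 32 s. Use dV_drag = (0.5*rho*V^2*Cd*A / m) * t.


D = 0.5 * 0.19 * 471^2 * 0.38 * 22.9 = 183393.74 N
a = 183393.74 / 461546 = 0.3973 m/s2
dV = 0.3973 * 32 = 12.7 m/s

12.7 m/s


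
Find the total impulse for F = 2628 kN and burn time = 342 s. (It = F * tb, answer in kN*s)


It = 2628 * 342 = 898776 kN*s

898776 kN*s


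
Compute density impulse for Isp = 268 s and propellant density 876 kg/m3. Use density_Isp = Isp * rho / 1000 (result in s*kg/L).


rho*Isp = 268 * 876 / 1000 = 235 s*kg/L

235 s*kg/L


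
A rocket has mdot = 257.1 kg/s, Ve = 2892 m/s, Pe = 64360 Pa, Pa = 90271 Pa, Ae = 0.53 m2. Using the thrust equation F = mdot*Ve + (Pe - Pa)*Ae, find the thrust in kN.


F = 257.1 * 2892 + (64360 - 90271) * 0.53 = 729800.0 N = 729.8 kN

729.8 kN


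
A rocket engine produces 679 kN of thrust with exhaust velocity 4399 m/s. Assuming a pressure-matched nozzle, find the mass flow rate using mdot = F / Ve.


mdot = F / Ve = 679000 / 4399 = 154.4 kg/s

154.4 kg/s


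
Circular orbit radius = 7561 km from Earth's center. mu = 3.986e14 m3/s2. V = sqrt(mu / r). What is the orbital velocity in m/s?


V = sqrt(3.986e14 / 7561000) = 7261 m/s

7261 m/s


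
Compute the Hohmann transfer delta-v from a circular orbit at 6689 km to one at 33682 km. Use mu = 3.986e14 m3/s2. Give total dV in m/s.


V1 = sqrt(mu/r1) = 7719.48 m/s
dV1 = V1*(sqrt(2*r2/(r1+r2)) - 1) = 2252.17 m/s
V2 = sqrt(mu/r2) = 3440.09 m/s
dV2 = V2*(1 - sqrt(2*r1/(r1+r2))) = 1459.79 m/s
Total dV = 3712 m/s

3712 m/s


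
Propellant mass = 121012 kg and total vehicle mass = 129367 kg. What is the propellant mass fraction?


PMF = 121012 / 129367 = 0.935

0.935


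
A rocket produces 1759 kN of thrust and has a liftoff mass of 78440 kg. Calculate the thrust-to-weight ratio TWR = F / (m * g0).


TWR = 1759000 / (78440 * 9.81) = 2.29

2.29


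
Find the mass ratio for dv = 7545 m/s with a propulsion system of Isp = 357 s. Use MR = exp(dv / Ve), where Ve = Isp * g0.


Ve = 357 * 9.81 = 3502.17 m/s
MR = exp(7545 / 3502.17) = 8.623

8.623


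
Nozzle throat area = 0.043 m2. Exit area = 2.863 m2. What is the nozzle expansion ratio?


AR = 2.863 / 0.043 = 66.6

66.6


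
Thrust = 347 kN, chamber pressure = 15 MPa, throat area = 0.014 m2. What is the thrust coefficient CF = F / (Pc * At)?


CF = 347000 / (15e6 * 0.014) = 1.65

1.65


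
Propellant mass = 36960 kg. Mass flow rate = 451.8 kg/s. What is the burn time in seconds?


tb = 36960 / 451.8 = 81.8 s

81.8 s


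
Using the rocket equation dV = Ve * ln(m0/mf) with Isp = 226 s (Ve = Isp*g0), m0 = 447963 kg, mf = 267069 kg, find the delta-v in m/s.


Ve = 226 * 9.81 = 2217.06 m/s
dV = 2217.06 * ln(447963/267069) = 1147 m/s

1147 m/s


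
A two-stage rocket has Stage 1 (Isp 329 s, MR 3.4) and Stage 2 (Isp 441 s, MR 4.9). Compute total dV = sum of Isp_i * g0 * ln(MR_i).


dV1 = 329 * 9.81 * ln(3.4) = 3949.7 m/s
dV2 = 441 * 9.81 * ln(4.9) = 6875.4 m/s
Total dV = 3949.7 + 6875.4 = 10825.1 m/s ~ 10825 m/s

10825 m/s


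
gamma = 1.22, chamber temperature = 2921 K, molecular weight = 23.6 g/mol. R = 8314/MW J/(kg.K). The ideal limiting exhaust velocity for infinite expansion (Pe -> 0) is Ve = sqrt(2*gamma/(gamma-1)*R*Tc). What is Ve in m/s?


R = 8314 / 23.6 = 352.29 J/(kg.K)
Ve = sqrt(2 * 1.22 / (1.22 - 1) * 352.29 * 2921) = 3378 m/s

3378 m/s


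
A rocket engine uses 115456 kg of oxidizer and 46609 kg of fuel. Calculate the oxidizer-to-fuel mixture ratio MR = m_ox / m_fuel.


MR = 115456 / 46609 = 2.48

2.48


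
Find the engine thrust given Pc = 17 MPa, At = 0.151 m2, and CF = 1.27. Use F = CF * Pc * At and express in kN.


F = 1.27 * 17e6 * 0.151 = 3.2601e+06 N = 3260.1 kN

3260.1 kN


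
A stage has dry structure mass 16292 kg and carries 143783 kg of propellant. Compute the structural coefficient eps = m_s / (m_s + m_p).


eps = 16292 / (16292 + 143783) = 0.1018

0.1018


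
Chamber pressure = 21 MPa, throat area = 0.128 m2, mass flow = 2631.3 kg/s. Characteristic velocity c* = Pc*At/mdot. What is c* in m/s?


c* = 21e6 * 0.128 / 2631.3 = 1022 m/s

1022 m/s


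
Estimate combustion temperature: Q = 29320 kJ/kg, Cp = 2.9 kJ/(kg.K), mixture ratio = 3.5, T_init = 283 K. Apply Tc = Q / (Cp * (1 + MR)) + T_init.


Tc = 29320 / (2.9 * (1 + 3.5)) + 283 = 2530 K

2530 K


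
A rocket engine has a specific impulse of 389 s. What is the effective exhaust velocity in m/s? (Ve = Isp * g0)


Ve = Isp * g0 = 389 * 9.81 = 3816.1 m/s

3816.1 m/s


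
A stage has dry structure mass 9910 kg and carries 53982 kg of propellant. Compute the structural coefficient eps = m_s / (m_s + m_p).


eps = 9910 / (9910 + 53982) = 0.1551

0.1551


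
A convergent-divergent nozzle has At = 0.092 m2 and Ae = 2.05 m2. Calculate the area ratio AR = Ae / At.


AR = 2.05 / 0.092 = 22.3

22.3


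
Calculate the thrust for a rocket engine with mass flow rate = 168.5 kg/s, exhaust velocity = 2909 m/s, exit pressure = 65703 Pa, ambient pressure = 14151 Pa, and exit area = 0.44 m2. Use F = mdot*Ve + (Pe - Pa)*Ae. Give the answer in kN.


F = 168.5 * 2909 + (65703 - 14151) * 0.44 = 512849.0 N = 512.8 kN

512.8 kN


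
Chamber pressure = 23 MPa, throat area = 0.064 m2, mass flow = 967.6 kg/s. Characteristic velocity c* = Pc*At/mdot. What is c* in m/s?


c* = 23e6 * 0.064 / 967.6 = 1521 m/s

1521 m/s


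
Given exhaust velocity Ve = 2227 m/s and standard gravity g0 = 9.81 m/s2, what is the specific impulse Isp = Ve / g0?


Isp = Ve / g0 = 2227 / 9.81 = 227.0 s

227.0 s


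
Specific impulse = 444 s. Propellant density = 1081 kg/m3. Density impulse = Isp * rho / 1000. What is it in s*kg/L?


rho*Isp = 444 * 1081 / 1000 = 480 s*kg/L

480 s*kg/L


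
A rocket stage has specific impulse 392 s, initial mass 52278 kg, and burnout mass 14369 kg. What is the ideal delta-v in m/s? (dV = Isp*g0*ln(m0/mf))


Ve = 392 * 9.81 = 3845.52 m/s
dV = 3845.52 * ln(52278/14369) = 4966 m/s

4966 m/s


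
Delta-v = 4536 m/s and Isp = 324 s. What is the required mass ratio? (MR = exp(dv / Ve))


Ve = 324 * 9.81 = 3178.44 m/s
MR = exp(4536 / 3178.44) = 4.167

4.167


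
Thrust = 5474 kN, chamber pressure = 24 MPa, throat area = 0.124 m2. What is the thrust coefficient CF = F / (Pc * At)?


CF = 5474000 / (24e6 * 0.124) = 1.84

1.84


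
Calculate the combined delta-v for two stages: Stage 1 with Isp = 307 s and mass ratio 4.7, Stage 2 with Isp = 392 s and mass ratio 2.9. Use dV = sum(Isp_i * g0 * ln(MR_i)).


dV1 = 307 * 9.81 * ln(4.7) = 4660.7 m/s
dV2 = 392 * 9.81 * ln(2.9) = 4094.4 m/s
Total dV = 4660.7 + 4094.4 = 8755.1 m/s ~ 8755 m/s

8755 m/s


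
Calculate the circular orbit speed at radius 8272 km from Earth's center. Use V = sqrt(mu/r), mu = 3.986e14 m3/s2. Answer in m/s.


V = sqrt(3.986e14 / 8272000) = 6942 m/s

6942 m/s


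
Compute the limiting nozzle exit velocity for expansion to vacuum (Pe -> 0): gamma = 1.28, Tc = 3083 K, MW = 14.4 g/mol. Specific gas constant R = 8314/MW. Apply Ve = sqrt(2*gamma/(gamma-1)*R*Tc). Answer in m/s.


R = 8314 / 14.4 = 577.36 J/(kg.K)
Ve = sqrt(2 * 1.28 / (1.28 - 1) * 577.36 * 3083) = 4034 m/s

4034 m/s


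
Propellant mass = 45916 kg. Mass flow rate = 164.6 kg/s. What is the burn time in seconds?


tb = 45916 / 164.6 = 279.0 s

279.0 s


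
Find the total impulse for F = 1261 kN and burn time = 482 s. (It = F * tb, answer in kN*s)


It = 1261 * 482 = 607802 kN*s

607802 kN*s


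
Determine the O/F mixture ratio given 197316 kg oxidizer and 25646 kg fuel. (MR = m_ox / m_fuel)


MR = 197316 / 25646 = 7.69

7.69


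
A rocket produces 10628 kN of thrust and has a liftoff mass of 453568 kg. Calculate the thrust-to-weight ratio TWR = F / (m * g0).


TWR = 10628000 / (453568 * 9.81) = 2.39

2.39


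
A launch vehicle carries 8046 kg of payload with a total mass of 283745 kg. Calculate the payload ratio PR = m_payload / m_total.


PR = 8046 / 283745 = 0.0284

0.0284


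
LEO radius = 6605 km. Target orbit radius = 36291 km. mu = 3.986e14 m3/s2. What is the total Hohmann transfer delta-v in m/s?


V1 = sqrt(mu/r1) = 7768.41 m/s
dV1 = V1*(sqrt(2*r2/(r1+r2)) - 1) = 2336.63 m/s
V2 = sqrt(mu/r2) = 3314.13 m/s
dV2 = V2*(1 - sqrt(2*r1/(r1+r2))) = 1475.0 m/s
Total dV = 3812 m/s

3812 m/s


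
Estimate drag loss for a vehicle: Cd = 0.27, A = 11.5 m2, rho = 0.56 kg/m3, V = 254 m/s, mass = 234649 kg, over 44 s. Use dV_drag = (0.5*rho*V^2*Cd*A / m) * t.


D = 0.5 * 0.56 * 254^2 * 0.27 * 11.5 = 56090.21 N
a = 56090.21 / 234649 = 0.239 m/s2
dV = 0.239 * 44 = 10.5 m/s

10.5 m/s


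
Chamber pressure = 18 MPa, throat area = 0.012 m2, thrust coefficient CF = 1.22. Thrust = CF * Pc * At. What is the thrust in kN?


F = 1.22 * 18e6 * 0.012 = 263520.0 N = 263.5 kN

263.5 kN


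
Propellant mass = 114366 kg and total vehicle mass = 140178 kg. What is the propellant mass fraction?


PMF = 114366 / 140178 = 0.816

0.816


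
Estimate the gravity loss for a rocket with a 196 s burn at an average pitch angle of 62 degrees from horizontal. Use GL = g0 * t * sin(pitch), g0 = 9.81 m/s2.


GL = 9.81 * 196 * sin(62 deg) = 1698 m/s

1698 m/s


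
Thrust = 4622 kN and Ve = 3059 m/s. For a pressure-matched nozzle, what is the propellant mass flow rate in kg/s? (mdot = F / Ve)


mdot = F / Ve = 4622000 / 3059 = 1511.0 kg/s

1511.0 kg/s


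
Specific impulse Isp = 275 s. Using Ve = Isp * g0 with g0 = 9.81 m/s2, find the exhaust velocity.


Ve = Isp * g0 = 275 * 9.81 = 2697.8 m/s

2697.8 m/s


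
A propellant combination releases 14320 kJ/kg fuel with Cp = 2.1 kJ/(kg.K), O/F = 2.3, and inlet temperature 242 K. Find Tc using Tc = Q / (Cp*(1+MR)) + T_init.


Tc = 14320 / (2.1 * (1 + 2.3)) + 242 = 2308 K

2308 K


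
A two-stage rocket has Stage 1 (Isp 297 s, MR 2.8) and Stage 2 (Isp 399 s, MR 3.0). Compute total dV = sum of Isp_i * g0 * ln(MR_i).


dV1 = 297 * 9.81 * ln(2.8) = 2999.9 m/s
dV2 = 399 * 9.81 * ln(3.0) = 4300.2 m/s
Total dV = 2999.9 + 4300.2 = 7300.1 m/s ~ 7300 m/s

7300 m/s


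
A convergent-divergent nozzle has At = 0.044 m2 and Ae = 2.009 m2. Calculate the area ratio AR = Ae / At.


AR = 2.009 / 0.044 = 45.7

45.7


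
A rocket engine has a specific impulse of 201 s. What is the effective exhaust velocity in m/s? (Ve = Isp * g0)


Ve = Isp * g0 = 201 * 9.81 = 1971.8 m/s

1971.8 m/s


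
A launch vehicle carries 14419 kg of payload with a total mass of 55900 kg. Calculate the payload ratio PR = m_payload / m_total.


PR = 14419 / 55900 = 0.2579

0.2579


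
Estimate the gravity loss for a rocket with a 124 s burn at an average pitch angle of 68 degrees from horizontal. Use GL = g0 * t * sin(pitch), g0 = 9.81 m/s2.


GL = 9.81 * 124 * sin(68 deg) = 1128 m/s

1128 m/s


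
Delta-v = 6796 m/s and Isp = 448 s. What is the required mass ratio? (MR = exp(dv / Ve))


Ve = 448 * 9.81 = 4394.88 m/s
MR = exp(6796 / 4394.88) = 4.694

4.694


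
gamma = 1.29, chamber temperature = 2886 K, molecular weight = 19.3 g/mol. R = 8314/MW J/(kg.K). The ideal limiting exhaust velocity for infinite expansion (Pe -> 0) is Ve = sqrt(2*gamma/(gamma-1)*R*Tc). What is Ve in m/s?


R = 8314 / 19.3 = 430.78 J/(kg.K)
Ve = sqrt(2 * 1.29 / (1.29 - 1) * 430.78 * 2886) = 3326 m/s

3326 m/s


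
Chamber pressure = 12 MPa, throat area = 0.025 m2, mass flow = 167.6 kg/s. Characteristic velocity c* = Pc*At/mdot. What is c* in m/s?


c* = 12e6 * 0.025 / 167.6 = 1790 m/s

1790 m/s


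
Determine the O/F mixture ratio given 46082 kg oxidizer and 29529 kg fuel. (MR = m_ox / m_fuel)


MR = 46082 / 29529 = 1.56

1.56


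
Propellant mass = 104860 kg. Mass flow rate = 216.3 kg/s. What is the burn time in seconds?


tb = 104860 / 216.3 = 484.8 s

484.8 s


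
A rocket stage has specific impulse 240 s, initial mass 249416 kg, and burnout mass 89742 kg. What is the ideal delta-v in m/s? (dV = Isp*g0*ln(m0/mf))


Ve = 240 * 9.81 = 2354.4 m/s
dV = 2354.4 * ln(249416/89742) = 2407 m/s

2407 m/s


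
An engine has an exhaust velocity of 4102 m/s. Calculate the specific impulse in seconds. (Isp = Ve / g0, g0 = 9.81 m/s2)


Isp = Ve / g0 = 4102 / 9.81 = 418.1 s

418.1 s


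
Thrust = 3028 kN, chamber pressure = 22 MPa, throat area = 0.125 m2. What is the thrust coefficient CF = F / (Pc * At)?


CF = 3028000 / (22e6 * 0.125) = 1.1

1.1


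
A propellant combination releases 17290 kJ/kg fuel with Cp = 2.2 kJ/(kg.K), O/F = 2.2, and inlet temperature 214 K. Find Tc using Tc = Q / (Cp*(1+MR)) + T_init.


Tc = 17290 / (2.2 * (1 + 2.2)) + 214 = 2670 K

2670 K


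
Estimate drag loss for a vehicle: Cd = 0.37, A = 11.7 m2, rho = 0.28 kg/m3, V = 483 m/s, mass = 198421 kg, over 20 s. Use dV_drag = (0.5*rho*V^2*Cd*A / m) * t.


D = 0.5 * 0.28 * 483^2 * 0.37 * 11.7 = 141387.13 N
a = 141387.13 / 198421 = 0.7126 m/s2
dV = 0.7126 * 20 = 14.3 m/s

14.3 m/s


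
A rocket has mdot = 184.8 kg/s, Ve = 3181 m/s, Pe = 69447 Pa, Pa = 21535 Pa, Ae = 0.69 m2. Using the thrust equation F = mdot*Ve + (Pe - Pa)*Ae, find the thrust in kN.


F = 184.8 * 3181 + (69447 - 21535) * 0.69 = 620908.0 N = 620.9 kN

620.9 kN


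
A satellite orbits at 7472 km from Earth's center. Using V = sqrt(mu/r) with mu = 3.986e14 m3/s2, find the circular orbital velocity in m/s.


V = sqrt(3.986e14 / 7472000) = 7304 m/s

7304 m/s


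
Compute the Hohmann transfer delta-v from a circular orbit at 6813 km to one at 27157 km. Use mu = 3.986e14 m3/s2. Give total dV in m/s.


V1 = sqrt(mu/r1) = 7648.91 m/s
dV1 = V1*(sqrt(2*r2/(r1+r2)) - 1) = 2022.9 m/s
V2 = sqrt(mu/r2) = 3831.14 m/s
dV2 = V2*(1 - sqrt(2*r1/(r1+r2))) = 1404.73 m/s
Total dV = 3428 m/s

3428 m/s


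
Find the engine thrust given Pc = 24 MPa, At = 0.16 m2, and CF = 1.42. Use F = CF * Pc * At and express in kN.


F = 1.42 * 24e6 * 0.16 = 5.4528e+06 N = 5452.8 kN

5452.8 kN


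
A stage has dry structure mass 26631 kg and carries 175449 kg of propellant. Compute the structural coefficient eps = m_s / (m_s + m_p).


eps = 26631 / (26631 + 175449) = 0.1318

0.1318


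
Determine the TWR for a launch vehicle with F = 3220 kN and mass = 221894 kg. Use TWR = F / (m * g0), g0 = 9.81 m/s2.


TWR = 3220000 / (221894 * 9.81) = 1.48

1.48


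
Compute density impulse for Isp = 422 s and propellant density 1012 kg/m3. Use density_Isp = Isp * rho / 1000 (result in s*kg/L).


rho*Isp = 422 * 1012 / 1000 = 427 s*kg/L

427 s*kg/L


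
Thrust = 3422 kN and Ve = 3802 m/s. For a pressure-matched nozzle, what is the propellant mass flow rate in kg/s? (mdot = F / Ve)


mdot = F / Ve = 3422000 / 3802 = 900.1 kg/s

900.1 kg/s


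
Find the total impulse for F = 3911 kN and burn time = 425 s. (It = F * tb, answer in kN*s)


It = 3911 * 425 = 1662175 kN*s

1662175 kN*s


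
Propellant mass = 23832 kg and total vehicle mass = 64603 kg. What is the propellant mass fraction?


PMF = 23832 / 64603 = 0.369

0.369


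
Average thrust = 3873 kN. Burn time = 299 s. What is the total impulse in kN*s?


It = 3873 * 299 = 1158027 kN*s

1158027 kN*s


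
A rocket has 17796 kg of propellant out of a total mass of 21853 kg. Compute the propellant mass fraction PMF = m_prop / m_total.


PMF = 17796 / 21853 = 0.814

0.814
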